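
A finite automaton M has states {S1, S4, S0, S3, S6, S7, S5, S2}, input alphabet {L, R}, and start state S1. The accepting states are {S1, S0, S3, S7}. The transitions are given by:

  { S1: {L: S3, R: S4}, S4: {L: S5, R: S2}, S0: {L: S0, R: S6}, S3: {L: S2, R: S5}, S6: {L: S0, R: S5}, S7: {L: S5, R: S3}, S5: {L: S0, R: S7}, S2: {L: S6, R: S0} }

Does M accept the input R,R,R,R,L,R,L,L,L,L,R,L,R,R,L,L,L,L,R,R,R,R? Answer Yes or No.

S1 → S4 → S2 → S0 → S6 → S0 → S6 → S0 → S0 → S0 → S0 → S6 → S0 → S6 → S5 → S0 → S0 → S0 → S0 → S6 → S5 → S7 → S3
End state S3 is accepting.

Yes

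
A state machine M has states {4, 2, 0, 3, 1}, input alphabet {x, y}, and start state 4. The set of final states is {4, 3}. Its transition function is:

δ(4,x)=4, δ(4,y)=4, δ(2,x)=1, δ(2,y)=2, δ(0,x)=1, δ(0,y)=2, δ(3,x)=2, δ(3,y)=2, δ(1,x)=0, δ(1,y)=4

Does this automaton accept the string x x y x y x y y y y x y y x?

Yes

Trace: 4 -x-> 4 -x-> 4 -y-> 4 -x-> 4 -y-> 4 -x-> 4 -y-> 4 -y-> 4 -y-> 4 -y-> 4 -x-> 4 -y-> 4 -y-> 4 -x-> 4
End state 4 is accepting.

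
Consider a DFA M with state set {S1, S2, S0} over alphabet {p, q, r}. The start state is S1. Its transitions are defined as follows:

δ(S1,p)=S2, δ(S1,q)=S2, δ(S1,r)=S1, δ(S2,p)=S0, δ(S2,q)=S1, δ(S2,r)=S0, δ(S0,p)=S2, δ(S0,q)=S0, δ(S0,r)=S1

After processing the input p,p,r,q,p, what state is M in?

S0

S1 → S2 → S0 → S1 → S2 → S0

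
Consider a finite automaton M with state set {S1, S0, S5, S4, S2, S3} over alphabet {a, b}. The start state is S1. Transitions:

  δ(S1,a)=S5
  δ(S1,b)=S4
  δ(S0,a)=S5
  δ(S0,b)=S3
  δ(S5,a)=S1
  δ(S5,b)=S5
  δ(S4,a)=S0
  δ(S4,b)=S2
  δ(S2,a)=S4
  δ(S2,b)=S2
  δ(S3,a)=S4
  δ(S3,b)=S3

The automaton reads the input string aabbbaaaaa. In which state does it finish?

S5

start at S1
read 'a': S1 → S5
read 'a': S5 → S1
read 'b': S1 → S4
read 'b': S4 → S2
read 'b': S2 → S2
read 'a': S2 → S4
read 'a': S4 → S0
read 'a': S0 → S5
read 'a': S5 → S1
read 'a': S1 → S5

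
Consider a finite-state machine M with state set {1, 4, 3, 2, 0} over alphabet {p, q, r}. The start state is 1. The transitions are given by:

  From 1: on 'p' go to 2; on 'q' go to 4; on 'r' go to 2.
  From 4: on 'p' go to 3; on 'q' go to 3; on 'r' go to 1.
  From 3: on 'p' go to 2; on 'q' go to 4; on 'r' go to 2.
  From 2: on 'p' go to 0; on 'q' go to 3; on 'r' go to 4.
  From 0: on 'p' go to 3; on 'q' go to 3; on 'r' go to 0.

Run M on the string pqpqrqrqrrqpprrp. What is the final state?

Trace: 1 -p-> 2 -q-> 3 -p-> 2 -q-> 3 -r-> 2 -q-> 3 -r-> 2 -q-> 3 -r-> 2 -r-> 4 -q-> 3 -p-> 2 -p-> 0 -r-> 0 -r-> 0 -p-> 3

3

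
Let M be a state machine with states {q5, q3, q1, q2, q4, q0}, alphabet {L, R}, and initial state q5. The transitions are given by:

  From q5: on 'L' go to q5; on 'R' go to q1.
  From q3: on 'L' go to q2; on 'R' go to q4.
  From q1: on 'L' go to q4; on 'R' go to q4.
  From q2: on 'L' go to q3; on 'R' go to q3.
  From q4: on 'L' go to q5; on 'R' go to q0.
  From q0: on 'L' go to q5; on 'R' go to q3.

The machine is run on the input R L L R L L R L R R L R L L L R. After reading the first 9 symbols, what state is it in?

q0

start at q5
read 'R': q5 → q1
read 'L': q1 → q4
read 'L': q4 → q5
read 'R': q5 → q1
read 'L': q1 → q4
read 'L': q4 → q5
read 'R': q5 → q1
read 'L': q1 → q4
read 'R': q4 → q0
After 9 symbols: q0.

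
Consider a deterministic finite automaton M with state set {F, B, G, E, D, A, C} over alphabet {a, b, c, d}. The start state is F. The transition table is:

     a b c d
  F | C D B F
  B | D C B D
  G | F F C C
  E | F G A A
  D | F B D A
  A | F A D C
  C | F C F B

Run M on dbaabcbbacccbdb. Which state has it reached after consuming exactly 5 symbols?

C

Trace: F -d-> F -b-> D -a-> F -a-> C -b-> C
After 5 symbols: C.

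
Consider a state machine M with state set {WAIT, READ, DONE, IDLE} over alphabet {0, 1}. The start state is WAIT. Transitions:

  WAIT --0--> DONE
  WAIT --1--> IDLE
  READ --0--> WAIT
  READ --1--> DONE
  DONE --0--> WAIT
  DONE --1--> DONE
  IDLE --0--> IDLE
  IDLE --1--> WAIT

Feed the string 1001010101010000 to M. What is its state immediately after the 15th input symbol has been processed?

WAIT

start at WAIT
read '1': WAIT → IDLE
read '0': IDLE → IDLE
read '0': IDLE → IDLE
read '1': IDLE → WAIT
read '0': WAIT → DONE
read '1': DONE → DONE
read '0': DONE → WAIT
read '1': WAIT → IDLE
read '0': IDLE → IDLE
read '1': IDLE → WAIT
read '0': WAIT → DONE
read '1': DONE → DONE
read '0': DONE → WAIT
read '0': WAIT → DONE
read '0': DONE → WAIT
After 15 symbols: WAIT.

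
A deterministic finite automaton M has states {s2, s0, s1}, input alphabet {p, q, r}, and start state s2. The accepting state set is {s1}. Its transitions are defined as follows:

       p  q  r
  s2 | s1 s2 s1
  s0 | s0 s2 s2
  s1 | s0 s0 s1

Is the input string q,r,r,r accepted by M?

Yes

start at s2
read 'q': s2 → s2
read 'r': s2 → s1
read 'r': s1 → s1
read 'r': s1 → s1
End state s1 is accepting.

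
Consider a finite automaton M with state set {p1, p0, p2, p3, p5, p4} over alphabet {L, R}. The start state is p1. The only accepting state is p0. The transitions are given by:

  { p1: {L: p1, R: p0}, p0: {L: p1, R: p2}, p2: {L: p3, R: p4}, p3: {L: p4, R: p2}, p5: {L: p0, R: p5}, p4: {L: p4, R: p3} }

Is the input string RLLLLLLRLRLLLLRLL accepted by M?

start at p1
read 'R': p1 → p0
read 'L': p0 → p1
read 'L': p1 → p1
read 'L': p1 → p1
read 'L': p1 → p1
read 'L': p1 → p1
read 'L': p1 → p1
read 'R': p1 → p0
read 'L': p0 → p1
read 'R': p1 → p0
read 'L': p0 → p1
read 'L': p1 → p1
read 'L': p1 → p1
read 'L': p1 → p1
read 'R': p1 → p0
read 'L': p0 → p1
read 'L': p1 → p1
End state p1 is not accepting.

No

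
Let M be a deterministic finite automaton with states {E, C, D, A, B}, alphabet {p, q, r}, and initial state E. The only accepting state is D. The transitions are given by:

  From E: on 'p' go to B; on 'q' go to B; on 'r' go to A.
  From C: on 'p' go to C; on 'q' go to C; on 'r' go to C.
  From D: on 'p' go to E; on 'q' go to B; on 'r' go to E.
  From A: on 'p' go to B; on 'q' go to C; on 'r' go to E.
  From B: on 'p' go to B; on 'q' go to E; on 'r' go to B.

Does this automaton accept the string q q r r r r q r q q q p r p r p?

start at E
read 'q': E → B
read 'q': B → E
read 'r': E → A
read 'r': A → E
read 'r': E → A
read 'r': A → E
read 'q': E → B
read 'r': B → B
read 'q': B → E
read 'q': E → B
read 'q': B → E
read 'p': E → B
read 'r': B → B
read 'p': B → B
read 'r': B → B
read 'p': B → B
End state B is not accepting.

No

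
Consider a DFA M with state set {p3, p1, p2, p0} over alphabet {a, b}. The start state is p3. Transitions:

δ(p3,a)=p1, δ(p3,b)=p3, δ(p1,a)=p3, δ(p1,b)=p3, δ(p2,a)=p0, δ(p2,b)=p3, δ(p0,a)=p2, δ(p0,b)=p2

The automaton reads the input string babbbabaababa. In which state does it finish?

p3 → p3 → p1 → p3 → p3 → p3 → p1 → p3 → p1 → p3 → p3 → p1 → p3 → p1

p1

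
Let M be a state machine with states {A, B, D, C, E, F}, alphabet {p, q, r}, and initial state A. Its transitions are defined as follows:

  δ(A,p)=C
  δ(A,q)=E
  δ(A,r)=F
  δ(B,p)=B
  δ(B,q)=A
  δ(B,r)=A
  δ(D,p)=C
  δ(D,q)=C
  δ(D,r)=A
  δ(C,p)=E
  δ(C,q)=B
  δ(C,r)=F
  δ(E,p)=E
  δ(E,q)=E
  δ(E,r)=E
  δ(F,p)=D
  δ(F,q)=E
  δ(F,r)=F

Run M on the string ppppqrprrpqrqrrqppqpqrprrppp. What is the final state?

Trace: A -p-> C -p-> E -p-> E -p-> E -q-> E -r-> E -p-> E -r-> E -r-> E -p-> E -q-> E -r-> E -q-> E -r-> E -r-> E -q-> E -p-> E -p-> E -q-> E -p-> E -q-> E -r-> E -p-> E -r-> E -r-> E -p-> E -p-> E -p-> E

E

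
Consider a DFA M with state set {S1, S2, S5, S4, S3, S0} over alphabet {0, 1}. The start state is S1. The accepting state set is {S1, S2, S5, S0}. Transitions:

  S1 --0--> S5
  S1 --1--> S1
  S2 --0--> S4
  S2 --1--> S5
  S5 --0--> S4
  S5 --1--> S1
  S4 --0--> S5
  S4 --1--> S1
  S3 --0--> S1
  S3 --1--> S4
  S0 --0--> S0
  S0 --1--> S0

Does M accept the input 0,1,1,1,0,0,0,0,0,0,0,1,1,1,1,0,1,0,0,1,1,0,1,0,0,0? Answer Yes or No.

Yes

S1 → S5 → S1 → S1 → S1 → S5 → S4 → S5 → S4 → S5 → S4 → S5 → S1 → S1 → S1 → S1 → S5 → S1 → S5 → S4 → S1 → S1 → S5 → S1 → S5 → S4 → S5
End state S5 is accepting.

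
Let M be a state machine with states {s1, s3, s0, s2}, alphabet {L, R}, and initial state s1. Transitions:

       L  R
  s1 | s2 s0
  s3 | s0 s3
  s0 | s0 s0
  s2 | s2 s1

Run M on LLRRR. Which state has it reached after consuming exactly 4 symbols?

s1 → s2 → s2 → s1 → s0
After 4 symbols: s0.

s0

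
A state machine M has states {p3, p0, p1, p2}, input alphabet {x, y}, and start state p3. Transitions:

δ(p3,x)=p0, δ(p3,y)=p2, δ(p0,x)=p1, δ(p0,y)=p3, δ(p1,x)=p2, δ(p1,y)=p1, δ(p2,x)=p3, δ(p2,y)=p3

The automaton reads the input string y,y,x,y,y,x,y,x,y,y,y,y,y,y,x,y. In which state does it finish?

p3

start at p3
read 'y': p3 → p2
read 'y': p2 → p3
read 'x': p3 → p0
read 'y': p0 → p3
read 'y': p3 → p2
read 'x': p2 → p3
read 'y': p3 → p2
read 'x': p2 → p3
read 'y': p3 → p2
read 'y': p2 → p3
read 'y': p3 → p2
read 'y': p2 → p3
read 'y': p3 → p2
read 'y': p2 → p3
read 'x': p3 → p0
read 'y': p0 → p3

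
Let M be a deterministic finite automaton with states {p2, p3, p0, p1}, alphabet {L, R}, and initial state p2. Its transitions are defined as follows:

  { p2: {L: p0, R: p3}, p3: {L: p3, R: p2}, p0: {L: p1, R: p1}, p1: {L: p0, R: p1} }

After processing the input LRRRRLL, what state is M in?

p1

p2 → p0 → p1 → p1 → p1 → p1 → p0 → p1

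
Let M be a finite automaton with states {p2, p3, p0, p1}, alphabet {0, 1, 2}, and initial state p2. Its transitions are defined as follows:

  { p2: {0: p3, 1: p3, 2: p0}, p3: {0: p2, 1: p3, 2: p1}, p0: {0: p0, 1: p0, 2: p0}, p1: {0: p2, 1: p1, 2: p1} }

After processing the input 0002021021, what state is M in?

Trace: p2 -0-> p3 -0-> p2 -0-> p3 -2-> p1 -0-> p2 -2-> p0 -1-> p0 -0-> p0 -2-> p0 -1-> p0

p0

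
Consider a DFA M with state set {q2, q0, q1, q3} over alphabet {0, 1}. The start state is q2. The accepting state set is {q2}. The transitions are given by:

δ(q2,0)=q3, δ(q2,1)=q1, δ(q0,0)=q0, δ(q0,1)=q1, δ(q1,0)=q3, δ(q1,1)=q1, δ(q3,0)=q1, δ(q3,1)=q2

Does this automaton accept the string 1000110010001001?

start at q2
read '1': q2 → q1
read '0': q1 → q3
read '0': q3 → q1
read '0': q1 → q3
read '1': q3 → q2
read '1': q2 → q1
read '0': q1 → q3
read '0': q3 → q1
read '1': q1 → q1
read '0': q1 → q3
read '0': q3 → q1
read '0': q1 → q3
read '1': q3 → q2
read '0': q2 → q3
read '0': q3 → q1
read '1': q1 → q1
End state q1 is not accepting.

No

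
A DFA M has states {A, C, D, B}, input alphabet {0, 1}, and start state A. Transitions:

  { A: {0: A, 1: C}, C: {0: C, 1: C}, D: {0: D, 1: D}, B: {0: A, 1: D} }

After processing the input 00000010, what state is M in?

C

A → A → A → A → A → A → A → C → C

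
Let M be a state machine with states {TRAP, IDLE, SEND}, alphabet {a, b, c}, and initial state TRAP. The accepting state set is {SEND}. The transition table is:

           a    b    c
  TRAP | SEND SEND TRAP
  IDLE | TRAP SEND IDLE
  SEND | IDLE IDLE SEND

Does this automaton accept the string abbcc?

Yes

start at TRAP
read 'a': TRAP → SEND
read 'b': SEND → IDLE
read 'b': IDLE → SEND
read 'c': SEND → SEND
read 'c': SEND → SEND
End state SEND is accepting.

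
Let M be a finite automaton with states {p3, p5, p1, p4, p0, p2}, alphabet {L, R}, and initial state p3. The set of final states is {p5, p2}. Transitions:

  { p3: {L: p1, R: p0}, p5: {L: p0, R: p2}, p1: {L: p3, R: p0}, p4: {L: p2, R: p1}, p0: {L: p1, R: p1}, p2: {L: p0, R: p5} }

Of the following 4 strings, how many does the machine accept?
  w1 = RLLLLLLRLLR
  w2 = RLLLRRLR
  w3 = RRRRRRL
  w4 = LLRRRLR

0

w1:
  start at p3
  read 'R': p3 → p0
  read 'L': p0 → p1
  read 'L': p1 → p3
  read 'L': p3 → p1
  read 'L': p1 → p3
  read 'L': p3 → p1
  read 'L': p1 → p3
  read 'R': p3 → p0
  read 'L': p0 → p1
  read 'L': p1 → p3
  read 'R': p3 → p0
  end p0, rejected
w2:
  start at p3
  read 'R': p3 → p0
  read 'L': p0 → p1
  read 'L': p1 → p3
  read 'L': p3 → p1
  read 'R': p1 → p0
  read 'R': p0 → p1
  read 'L': p1 → p3
  read 'R': p3 → p0
  end p0, rejected
w3:
  start at p3
  read 'R': p3 → p0
  read 'R': p0 → p1
  read 'R': p1 → p0
  read 'R': p0 → p1
  read 'R': p1 → p0
  read 'R': p0 → p1
  read 'L': p1 → p3
  end p3, rejected
w4:
  start at p3
  read 'L': p3 → p1
  read 'L': p1 → p3
  read 'R': p3 → p0
  read 'R': p0 → p1
  read 'R': p1 → p0
  read 'L': p0 → p1
  read 'R': p1 → p0
  end p0, rejected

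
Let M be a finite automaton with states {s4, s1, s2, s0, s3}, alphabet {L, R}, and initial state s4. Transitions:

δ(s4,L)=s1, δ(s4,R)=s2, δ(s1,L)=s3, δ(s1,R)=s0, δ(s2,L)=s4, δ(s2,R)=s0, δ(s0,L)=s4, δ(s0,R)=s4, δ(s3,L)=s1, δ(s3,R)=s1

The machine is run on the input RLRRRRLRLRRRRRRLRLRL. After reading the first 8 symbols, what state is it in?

start at s4
read 'R': s4 → s2
read 'L': s2 → s4
read 'R': s4 → s2
read 'R': s2 → s0
read 'R': s0 → s4
read 'R': s4 → s2
read 'L': s2 → s4
read 'R': s4 → s2
After 8 symbols: s2.

s2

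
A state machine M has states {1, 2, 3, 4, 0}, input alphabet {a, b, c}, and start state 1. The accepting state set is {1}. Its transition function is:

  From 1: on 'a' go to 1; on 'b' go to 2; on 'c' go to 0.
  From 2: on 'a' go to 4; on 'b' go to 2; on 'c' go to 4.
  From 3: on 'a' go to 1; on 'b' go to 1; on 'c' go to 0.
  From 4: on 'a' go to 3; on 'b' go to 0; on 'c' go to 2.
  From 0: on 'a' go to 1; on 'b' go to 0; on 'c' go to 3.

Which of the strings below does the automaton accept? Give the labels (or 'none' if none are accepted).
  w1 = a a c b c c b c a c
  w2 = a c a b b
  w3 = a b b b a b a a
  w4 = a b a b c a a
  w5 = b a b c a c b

w3, w4

w1: 1 → 1 → 1 → 0 → 0 → 3 → 0 → 0 → 3 → 1 → 0  → end 0, rejected
w2: 1 → 1 → 0 → 1 → 2 → 2  → end 2, rejected
w3: 1 → 1 → 2 → 2 → 2 → 4 → 0 → 1 → 1  → end 1, accepted
w4: 1 → 1 → 2 → 4 → 0 → 3 → 1 → 1  → end 1, accepted
w5: 1 → 2 → 4 → 0 → 3 → 1 → 0 → 0  → end 0, rejected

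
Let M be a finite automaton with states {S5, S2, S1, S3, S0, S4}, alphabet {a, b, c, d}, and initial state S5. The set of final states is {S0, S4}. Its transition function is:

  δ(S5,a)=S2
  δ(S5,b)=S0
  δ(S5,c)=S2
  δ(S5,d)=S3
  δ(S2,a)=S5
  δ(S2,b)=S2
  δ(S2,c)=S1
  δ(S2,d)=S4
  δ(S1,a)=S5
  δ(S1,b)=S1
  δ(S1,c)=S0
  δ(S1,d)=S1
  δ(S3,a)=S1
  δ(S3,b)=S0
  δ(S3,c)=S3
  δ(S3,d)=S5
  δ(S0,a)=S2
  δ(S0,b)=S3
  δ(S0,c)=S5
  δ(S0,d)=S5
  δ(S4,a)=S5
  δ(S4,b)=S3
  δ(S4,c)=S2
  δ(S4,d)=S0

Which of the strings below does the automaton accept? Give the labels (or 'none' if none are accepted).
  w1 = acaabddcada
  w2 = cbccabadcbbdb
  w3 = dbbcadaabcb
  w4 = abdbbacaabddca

w1: Trace: S5 -a-> S2 -c-> S1 -a-> S5 -a-> S2 -b-> S2 -d-> S4 -d-> S0 -c-> S5 -a-> S2 -d-> S4 -a-> S5  → end S5, rejected
w2: Trace: S5 -c-> S2 -b-> S2 -c-> S1 -c-> S0 -a-> S2 -b-> S2 -a-> S5 -d-> S3 -c-> S3 -b-> S0 -b-> S3 -d-> S5 -b-> S0  → end S0, accepted
w3: Trace: S5 -d-> S3 -b-> S0 -b-> S3 -c-> S3 -a-> S1 -d-> S1 -a-> S5 -a-> S2 -b-> S2 -c-> S1 -b-> S1  → end S1, rejected
w4: Trace: S5 -a-> S2 -b-> S2 -d-> S4 -b-> S3 -b-> S0 -a-> S2 -c-> S1 -a-> S5 -a-> S2 -b-> S2 -d-> S4 -d-> S0 -c-> S5 -a-> S2  → end S2, rejected

w2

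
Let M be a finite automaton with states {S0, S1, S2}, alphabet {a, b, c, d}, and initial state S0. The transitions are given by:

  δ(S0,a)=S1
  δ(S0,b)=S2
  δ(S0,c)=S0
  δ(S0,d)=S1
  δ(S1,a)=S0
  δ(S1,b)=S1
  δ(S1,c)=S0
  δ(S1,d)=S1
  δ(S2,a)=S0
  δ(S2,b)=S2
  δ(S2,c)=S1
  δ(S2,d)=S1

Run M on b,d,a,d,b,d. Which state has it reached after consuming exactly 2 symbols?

start at S0
read 'b': S0 → S2
read 'd': S2 → S1
After 2 symbols: S1.

S1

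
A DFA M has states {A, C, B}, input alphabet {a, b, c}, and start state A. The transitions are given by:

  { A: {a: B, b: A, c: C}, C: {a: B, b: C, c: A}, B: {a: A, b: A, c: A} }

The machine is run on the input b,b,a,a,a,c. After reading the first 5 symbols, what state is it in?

start at A
read 'b': A → A
read 'b': A → A
read 'a': A → B
read 'a': B → A
read 'a': A → B
After 5 symbols: B.

B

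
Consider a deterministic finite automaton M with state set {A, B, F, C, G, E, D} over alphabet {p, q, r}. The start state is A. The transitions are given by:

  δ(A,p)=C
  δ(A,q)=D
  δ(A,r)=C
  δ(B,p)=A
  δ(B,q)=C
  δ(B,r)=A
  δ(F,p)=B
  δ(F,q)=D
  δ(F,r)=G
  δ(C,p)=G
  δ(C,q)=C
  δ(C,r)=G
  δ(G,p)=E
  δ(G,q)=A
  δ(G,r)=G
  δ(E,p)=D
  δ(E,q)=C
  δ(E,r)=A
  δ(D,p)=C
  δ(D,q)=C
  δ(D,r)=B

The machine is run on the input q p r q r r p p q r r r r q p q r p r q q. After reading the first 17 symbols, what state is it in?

start at A
read 'q': A → D
read 'p': D → C
read 'r': C → G
read 'q': G → A
read 'r': A → C
read 'r': C → G
read 'p': G → E
read 'p': E → D
read 'q': D → C
read 'r': C → G
read 'r': G → G
read 'r': G → G
read 'r': G → G
read 'q': G → A
read 'p': A → C
read 'q': C → C
read 'r': C → G
After 17 symbols: G.

G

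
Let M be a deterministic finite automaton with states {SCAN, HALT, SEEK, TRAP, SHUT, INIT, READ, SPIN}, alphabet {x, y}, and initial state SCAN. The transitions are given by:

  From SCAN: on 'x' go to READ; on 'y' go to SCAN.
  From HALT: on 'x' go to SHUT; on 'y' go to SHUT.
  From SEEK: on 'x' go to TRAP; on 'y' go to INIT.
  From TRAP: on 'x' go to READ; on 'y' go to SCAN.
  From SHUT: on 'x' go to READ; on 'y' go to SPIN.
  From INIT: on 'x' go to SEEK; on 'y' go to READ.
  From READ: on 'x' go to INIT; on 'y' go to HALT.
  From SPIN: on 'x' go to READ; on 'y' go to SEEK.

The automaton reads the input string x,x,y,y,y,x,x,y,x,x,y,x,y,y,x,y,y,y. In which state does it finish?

SHUT

SCAN → READ → INIT → READ → HALT → SHUT → READ → INIT → READ → INIT → SEEK → INIT → SEEK → INIT → READ → INIT → READ → HALT → SHUT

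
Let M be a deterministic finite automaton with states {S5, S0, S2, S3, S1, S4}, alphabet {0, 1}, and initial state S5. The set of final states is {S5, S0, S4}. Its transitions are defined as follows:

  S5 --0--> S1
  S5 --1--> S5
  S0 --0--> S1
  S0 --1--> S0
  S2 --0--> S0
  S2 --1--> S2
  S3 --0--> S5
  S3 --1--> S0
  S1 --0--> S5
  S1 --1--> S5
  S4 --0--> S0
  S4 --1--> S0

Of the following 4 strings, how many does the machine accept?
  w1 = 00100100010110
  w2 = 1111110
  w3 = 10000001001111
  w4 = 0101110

w1: Trace: S5 -0-> S1 -0-> S5 -1-> S5 -0-> S1 -0-> S5 -1-> S5 -0-> S1 -0-> S5 -0-> S1 -1-> S5 -0-> S1 -1-> S5 -1-> S5 -0-> S1  → end S1, rejected
w2: Trace: S5 -1-> S5 -1-> S5 -1-> S5 -1-> S5 -1-> S5 -1-> S5 -0-> S1  → end S1, rejected
w3: Trace: S5 -1-> S5 -0-> S1 -0-> S5 -0-> S1 -0-> S5 -0-> S1 -0-> S5 -1-> S5 -0-> S1 -0-> S5 -1-> S5 -1-> S5 -1-> S5 -1-> S5  → end S5, accepted
w4: Trace: S5 -0-> S1 -1-> S5 -0-> S1 -1-> S5 -1-> S5 -1-> S5 -0-> S1  → end S1, rejected

1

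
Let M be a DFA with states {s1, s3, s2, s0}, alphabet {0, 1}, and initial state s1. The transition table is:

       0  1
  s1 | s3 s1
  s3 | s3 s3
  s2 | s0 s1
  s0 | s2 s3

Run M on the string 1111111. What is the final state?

start at s1
read '1': s1 → s1
read '1': s1 → s1
read '1': s1 → s1
read '1': s1 → s1
read '1': s1 → s1
read '1': s1 → s1
read '1': s1 → s1

s1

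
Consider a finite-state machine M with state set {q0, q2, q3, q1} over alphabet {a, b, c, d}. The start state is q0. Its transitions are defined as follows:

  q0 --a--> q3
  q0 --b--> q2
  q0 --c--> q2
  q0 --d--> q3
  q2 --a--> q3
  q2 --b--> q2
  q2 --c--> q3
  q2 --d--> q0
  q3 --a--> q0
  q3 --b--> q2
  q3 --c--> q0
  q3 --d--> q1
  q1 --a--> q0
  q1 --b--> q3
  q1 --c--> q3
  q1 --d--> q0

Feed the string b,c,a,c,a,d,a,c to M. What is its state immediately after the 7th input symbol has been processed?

Trace: q0 -b-> q2 -c-> q3 -a-> q0 -c-> q2 -a-> q3 -d-> q1 -a-> q0
After 7 symbols: q0.

q0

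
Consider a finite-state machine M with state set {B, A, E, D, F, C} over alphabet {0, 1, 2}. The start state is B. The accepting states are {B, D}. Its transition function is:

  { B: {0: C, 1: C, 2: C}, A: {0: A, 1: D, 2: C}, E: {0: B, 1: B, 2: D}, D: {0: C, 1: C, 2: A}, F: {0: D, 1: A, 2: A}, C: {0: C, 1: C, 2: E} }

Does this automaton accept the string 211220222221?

B → C → C → C → E → D → C → E → D → A → C → E → B
End state B is accepting.

Yes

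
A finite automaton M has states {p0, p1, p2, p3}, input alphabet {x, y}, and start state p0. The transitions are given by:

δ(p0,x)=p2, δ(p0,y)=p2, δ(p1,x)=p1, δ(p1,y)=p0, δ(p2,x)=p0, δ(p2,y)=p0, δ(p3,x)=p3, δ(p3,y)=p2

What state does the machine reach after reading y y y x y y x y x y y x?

Trace: p0 -y-> p2 -y-> p0 -y-> p2 -x-> p0 -y-> p2 -y-> p0 -x-> p2 -y-> p0 -x-> p2 -y-> p0 -y-> p2 -x-> p0

p0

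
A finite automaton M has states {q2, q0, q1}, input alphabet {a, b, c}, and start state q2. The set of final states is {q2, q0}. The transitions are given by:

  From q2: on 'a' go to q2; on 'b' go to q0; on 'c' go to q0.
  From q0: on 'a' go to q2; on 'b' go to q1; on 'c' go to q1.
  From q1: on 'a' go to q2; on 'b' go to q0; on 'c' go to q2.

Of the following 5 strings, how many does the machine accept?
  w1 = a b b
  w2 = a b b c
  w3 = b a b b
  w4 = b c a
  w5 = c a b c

w1:
  start at q2
  read 'a': q2 → q2
  read 'b': q2 → q0
  read 'b': q0 → q1
  end q1, rejected
w2:
  start at q2
  read 'a': q2 → q2
  read 'b': q2 → q0
  read 'b': q0 → q1
  read 'c': q1 → q2
  end q2, accepted
w3:
  start at q2
  read 'b': q2 → q0
  read 'a': q0 → q2
  read 'b': q2 → q0
  read 'b': q0 → q1
  end q1, rejected
w4:
  start at q2
  read 'b': q2 → q0
  read 'c': q0 → q1
  read 'a': q1 → q2
  end q2, accepted
w5:
  start at q2
  read 'c': q2 → q0
  read 'a': q0 → q2
  read 'b': q2 → q0
  read 'c': q0 → q1
  end q1, rejected

2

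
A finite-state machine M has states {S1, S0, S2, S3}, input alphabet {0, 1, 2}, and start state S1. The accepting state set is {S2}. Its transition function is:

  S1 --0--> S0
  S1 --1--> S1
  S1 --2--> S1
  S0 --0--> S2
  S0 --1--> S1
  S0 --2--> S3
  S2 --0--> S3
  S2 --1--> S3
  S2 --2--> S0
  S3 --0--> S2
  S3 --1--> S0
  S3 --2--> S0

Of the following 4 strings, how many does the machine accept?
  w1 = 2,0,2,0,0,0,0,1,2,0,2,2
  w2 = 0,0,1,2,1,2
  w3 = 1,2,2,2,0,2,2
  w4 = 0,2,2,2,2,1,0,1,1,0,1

w1:
  start at S1
  read '2': S1 → S1
  read '0': S1 → S0
  read '2': S0 → S3
  read '0': S3 → S2
  read '0': S2 → S3
  read '0': S3 → S2
  read '0': S2 → S3
  read '1': S3 → S0
  read '2': S0 → S3
  read '0': S3 → S2
  read '2': S2 → S0
  read '2': S0 → S3
  end S3, rejected
w2:
  start at S1
  read '0': S1 → S0
  read '0': S0 → S2
  read '1': S2 → S3
  read '2': S3 → S0
  read '1': S0 → S1
  read '2': S1 → S1
  end S1, rejected
w3:
  start at S1
  read '1': S1 → S1
  read '2': S1 → S1
  read '2': S1 → S1
  read '2': S1 → S1
  read '0': S1 → S0
  read '2': S0 → S3
  read '2': S3 → S0
  end S0, rejected
w4:
  start at S1
  read '0': S1 → S0
  read '2': S0 → S3
  read '2': S3 → S0
  read '2': S0 → S3
  read '2': S3 → S0
  read '1': S0 → S1
  read '0': S1 → S0
  read '1': S0 → S1
  read '1': S1 → S1
  read '0': S1 → S0
  read '1': S0 → S1
  end S1, rejected

0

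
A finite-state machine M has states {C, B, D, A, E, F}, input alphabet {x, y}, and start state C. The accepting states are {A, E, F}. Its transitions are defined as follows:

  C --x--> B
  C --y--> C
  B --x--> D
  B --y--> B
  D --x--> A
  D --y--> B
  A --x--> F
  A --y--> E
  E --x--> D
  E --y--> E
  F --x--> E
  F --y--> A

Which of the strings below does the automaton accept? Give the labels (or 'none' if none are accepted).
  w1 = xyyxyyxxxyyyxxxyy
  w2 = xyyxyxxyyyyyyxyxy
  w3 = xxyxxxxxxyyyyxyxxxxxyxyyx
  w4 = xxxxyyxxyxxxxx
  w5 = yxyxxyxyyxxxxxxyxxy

w1, w5

w1: C → B → B → B → D → B → B → D → A → F → A → E → E → D → A → F → A → E  → end E, accepted
w2: C → B → B → B → D → B → D → A → E → E → E → E → E → E → D → B → D → B  → end B, rejected
w3: C → B → D → B → D → A → F → E → D → A → E → E → E → E → D → B → D → A → F → E → D → B → D → B → B → D  → end D, rejected
w4: C → B → D → A → F → A → E → D → A → E → D → A → F → E → D  → end D, rejected
w5: C → C → B → B → D → A → E → D → B → B → D → A → F → E → D → A → E → D → A → E  → end E, accepted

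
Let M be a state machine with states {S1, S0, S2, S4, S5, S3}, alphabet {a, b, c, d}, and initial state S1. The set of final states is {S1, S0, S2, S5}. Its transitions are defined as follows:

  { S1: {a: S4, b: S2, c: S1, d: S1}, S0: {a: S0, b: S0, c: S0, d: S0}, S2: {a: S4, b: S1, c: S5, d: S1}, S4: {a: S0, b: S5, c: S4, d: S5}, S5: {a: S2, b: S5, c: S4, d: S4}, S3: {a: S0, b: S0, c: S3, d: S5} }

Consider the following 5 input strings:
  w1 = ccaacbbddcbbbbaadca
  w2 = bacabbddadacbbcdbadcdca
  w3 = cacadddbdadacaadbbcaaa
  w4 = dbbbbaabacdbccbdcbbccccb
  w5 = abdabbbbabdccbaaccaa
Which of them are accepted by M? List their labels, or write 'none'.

w1, w2, w3, w4, w5

w1:
  start at S1
  read 'c': S1 → S1
  read 'c': S1 → S1
  read 'a': S1 → S4
  read 'a': S4 → S0
  read 'c': S0 → S0
  read 'b': S0 → S0
  read 'b': S0 → S0
  read 'd': S0 → S0
  read 'd': S0 → S0
  read 'c': S0 → S0
  read 'b': S0 → S0
  read 'b': S0 → S0
  read 'b': S0 → S0
  read 'b': S0 → S0
  read 'a': S0 → S0
  read 'a': S0 → S0
  read 'd': S0 → S0
  read 'c': S0 → S0
  read 'a': S0 → S0
  end S0, accepted
w2:
  start at S1
  read 'b': S1 → S2
  read 'a': S2 → S4
  read 'c': S4 → S4
  read 'a': S4 → S0
  read 'b': S0 → S0
  read 'b': S0 → S0
  read 'd': S0 → S0
  read 'd': S0 → S0
  read 'a': S0 → S0
  read 'd': S0 → S0
  read 'a': S0 → S0
  read 'c': S0 → S0
  read 'b': S0 → S0
  read 'b': S0 → S0
  read 'c': S0 → S0
  read 'd': S0 → S0
  read 'b': S0 → S0
  read 'a': S0 → S0
  read 'd': S0 → S0
  read 'c': S0 → S0
  read 'd': S0 → S0
  read 'c': S0 → S0
  read 'a': S0 → S0
  end S0, accepted
w3:
  start at S1
  read 'c': S1 → S1
  read 'a': S1 → S4
  read 'c': S4 → S4
  read 'a': S4 → S0
  read 'd': S0 → S0
  read 'd': S0 → S0
  read 'd': S0 → S0
  read 'b': S0 → S0
  read 'd': S0 → S0
  read 'a': S0 → S0
  read 'd': S0 → S0
  read 'a': S0 → S0
  read 'c': S0 → S0
  read 'a': S0 → S0
  read 'a': S0 → S0
  read 'd': S0 → S0
  read 'b': S0 → S0
  read 'b': S0 → S0
  read 'c': S0 → S0
  read 'a': S0 → S0
  read 'a': S0 → S0
  read 'a': S0 → S0
  end S0, accepted
w4:
  start at S1
  read 'd': S1 → S1
  read 'b': S1 → S2
  read 'b': S2 → S1
  read 'b': S1 → S2
  read 'b': S2 → S1
  read 'a': S1 → S4
  read 'a': S4 → S0
  read 'b': S0 → S0
  read 'a': S0 → S0
  read 'c': S0 → S0
  read 'd': S0 → S0
  read 'b': S0 → S0
  read 'c': S0 → S0
  read 'c': S0 → S0
  read 'b': S0 → S0
  read 'd': S0 → S0
  read 'c': S0 → S0
  read 'b': S0 → S0
  read 'b': S0 → S0
  read 'c': S0 → S0
  read 'c': S0 → S0
  read 'c': S0 → S0
  read 'c': S0 → S0
  read 'b': S0 → S0
  end S0, accepted
w5:
  start at S1
  read 'a': S1 → S4
  read 'b': S4 → S5
  read 'd': S5 → S4
  read 'a': S4 → S0
  read 'b': S0 → S0
  read 'b': S0 → S0
  read 'b': S0 → S0
  read 'b': S0 → S0
  read 'a': S0 → S0
  read 'b': S0 → S0
  read 'd': S0 → S0
  read 'c': S0 → S0
  read 'c': S0 → S0
  read 'b': S0 → S0
  read 'a': S0 → S0
  read 'a': S0 → S0
  read 'c': S0 → S0
  read 'c': S0 → S0
  read 'a': S0 → S0
  read 'a': S0 → S0
  end S0, accepted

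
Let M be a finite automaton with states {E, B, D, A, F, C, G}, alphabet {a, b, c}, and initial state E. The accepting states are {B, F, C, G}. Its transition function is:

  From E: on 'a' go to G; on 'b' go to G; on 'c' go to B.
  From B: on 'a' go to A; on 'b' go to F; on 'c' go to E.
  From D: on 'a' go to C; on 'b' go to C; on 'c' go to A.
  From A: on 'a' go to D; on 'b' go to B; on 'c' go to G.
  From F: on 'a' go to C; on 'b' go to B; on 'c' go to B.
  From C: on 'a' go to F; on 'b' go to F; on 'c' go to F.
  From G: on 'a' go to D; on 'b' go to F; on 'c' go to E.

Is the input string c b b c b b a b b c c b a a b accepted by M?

Trace: E -c-> B -b-> F -b-> B -c-> E -b-> G -b-> F -a-> C -b-> F -b-> B -c-> E -c-> B -b-> F -a-> C -a-> F -b-> B
End state B is accepting.

Yes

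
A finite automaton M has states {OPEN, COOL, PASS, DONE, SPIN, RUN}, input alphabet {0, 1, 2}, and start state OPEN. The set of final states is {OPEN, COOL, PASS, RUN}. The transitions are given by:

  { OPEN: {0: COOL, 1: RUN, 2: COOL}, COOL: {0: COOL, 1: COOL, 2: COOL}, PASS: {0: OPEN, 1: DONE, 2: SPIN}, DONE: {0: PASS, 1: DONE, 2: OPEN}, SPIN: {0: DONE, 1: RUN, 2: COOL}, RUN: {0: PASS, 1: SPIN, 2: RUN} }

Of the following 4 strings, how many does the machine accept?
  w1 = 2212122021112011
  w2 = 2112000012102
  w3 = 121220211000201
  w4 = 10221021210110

4

w1:
  start at OPEN
  read '2': OPEN → COOL
  read '2': COOL → COOL
  read '1': COOL → COOL
  read '2': COOL → COOL
  read '1': COOL → COOL
  read '2': COOL → COOL
  read '2': COOL → COOL
  read '0': COOL → COOL
  read '2': COOL → COOL
  read '1': COOL → COOL
  read '1': COOL → COOL
  read '1': COOL → COOL
  read '2': COOL → COOL
  read '0': COOL → COOL
  read '1': COOL → COOL
  read '1': COOL → COOL
  end COOL, accepted
w2:
  start at OPEN
  read '2': OPEN → COOL
  read '1': COOL → COOL
  read '1': COOL → COOL
  read '2': COOL → COOL
  read '0': COOL → COOL
  read '0': COOL → COOL
  read '0': COOL → COOL
  read '0': COOL → COOL
  read '1': COOL → COOL
  read '2': COOL → COOL
  read '1': COOL → COOL
  read '0': COOL → COOL
  read '2': COOL → COOL
  end COOL, accepted
w3:
  start at OPEN
  read '1': OPEN → RUN
  read '2': RUN → RUN
  read '1': RUN → SPIN
  read '2': SPIN → COOL
  read '2': COOL → COOL
  read '0': COOL → COOL
  read '2': COOL → COOL
  read '1': COOL → COOL
  read '1': COOL → COOL
  read '0': COOL → COOL
  read '0': COOL → COOL
  read '0': COOL → COOL
  read '2': COOL → COOL
  read '0': COOL → COOL
  read '1': COOL → COOL
  end COOL, accepted
w4:
  start at OPEN
  read '1': OPEN → RUN
  read '0': RUN → PASS
  read '2': PASS → SPIN
  read '2': SPIN → COOL
  read '1': COOL → COOL
  read '0': COOL → COOL
  read '2': COOL → COOL
  read '1': COOL → COOL
  read '2': COOL → COOL
  read '1': COOL → COOL
  read '0': COOL → COOL
  read '1': COOL → COOL
  read '1': COOL → COOL
  read '0': COOL → COOL
  end COOL, accepted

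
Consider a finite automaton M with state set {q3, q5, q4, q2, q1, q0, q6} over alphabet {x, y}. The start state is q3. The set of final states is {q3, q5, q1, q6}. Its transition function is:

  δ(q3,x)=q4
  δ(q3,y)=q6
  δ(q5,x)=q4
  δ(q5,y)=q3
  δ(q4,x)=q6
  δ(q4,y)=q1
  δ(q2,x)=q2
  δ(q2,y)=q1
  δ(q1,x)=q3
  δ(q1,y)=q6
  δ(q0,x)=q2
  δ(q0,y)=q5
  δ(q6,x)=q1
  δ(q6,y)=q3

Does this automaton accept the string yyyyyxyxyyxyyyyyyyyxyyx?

No

Trace: q3 -y-> q6 -y-> q3 -y-> q6 -y-> q3 -y-> q6 -x-> q1 -y-> q6 -x-> q1 -y-> q6 -y-> q3 -x-> q4 -y-> q1 -y-> q6 -y-> q3 -y-> q6 -y-> q3 -y-> q6 -y-> q3 -y-> q6 -x-> q1 -y-> q6 -y-> q3 -x-> q4
End state q4 is not accepting.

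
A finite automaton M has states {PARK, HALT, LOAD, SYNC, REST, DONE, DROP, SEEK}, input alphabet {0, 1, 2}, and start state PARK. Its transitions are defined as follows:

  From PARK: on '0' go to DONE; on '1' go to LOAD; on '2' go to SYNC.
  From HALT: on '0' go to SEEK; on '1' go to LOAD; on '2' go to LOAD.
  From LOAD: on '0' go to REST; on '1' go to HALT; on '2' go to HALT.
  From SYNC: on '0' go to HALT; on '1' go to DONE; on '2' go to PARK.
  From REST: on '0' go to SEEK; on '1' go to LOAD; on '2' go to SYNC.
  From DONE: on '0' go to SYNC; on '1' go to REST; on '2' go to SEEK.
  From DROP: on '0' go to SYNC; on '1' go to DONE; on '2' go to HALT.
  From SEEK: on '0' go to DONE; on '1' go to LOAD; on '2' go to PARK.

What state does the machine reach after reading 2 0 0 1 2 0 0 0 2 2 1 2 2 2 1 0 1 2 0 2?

Trace: PARK -2-> SYNC -0-> HALT -0-> SEEK -1-> LOAD -2-> HALT -0-> SEEK -0-> DONE -0-> SYNC -2-> PARK -2-> SYNC -1-> DONE -2-> SEEK -2-> PARK -2-> SYNC -1-> DONE -0-> SYNC -1-> DONE -2-> SEEK -0-> DONE -2-> SEEK

SEEK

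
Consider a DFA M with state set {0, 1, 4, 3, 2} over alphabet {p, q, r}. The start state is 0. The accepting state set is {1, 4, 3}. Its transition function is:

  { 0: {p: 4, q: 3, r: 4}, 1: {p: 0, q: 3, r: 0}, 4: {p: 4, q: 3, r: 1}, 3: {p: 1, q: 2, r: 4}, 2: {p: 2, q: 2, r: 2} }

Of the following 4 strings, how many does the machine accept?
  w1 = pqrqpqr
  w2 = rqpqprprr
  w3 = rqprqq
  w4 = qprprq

2

w1: Trace: 0 -p-> 4 -q-> 3 -r-> 4 -q-> 3 -p-> 1 -q-> 3 -r-> 4  → end 4, accepted
w2: Trace: 0 -r-> 4 -q-> 3 -p-> 1 -q-> 3 -p-> 1 -r-> 0 -p-> 4 -r-> 1 -r-> 0  → end 0, rejected
w3: Trace: 0 -r-> 4 -q-> 3 -p-> 1 -r-> 0 -q-> 3 -q-> 2  → end 2, rejected
w4: Trace: 0 -q-> 3 -p-> 1 -r-> 0 -p-> 4 -r-> 1 -q-> 3  → end 3, accepted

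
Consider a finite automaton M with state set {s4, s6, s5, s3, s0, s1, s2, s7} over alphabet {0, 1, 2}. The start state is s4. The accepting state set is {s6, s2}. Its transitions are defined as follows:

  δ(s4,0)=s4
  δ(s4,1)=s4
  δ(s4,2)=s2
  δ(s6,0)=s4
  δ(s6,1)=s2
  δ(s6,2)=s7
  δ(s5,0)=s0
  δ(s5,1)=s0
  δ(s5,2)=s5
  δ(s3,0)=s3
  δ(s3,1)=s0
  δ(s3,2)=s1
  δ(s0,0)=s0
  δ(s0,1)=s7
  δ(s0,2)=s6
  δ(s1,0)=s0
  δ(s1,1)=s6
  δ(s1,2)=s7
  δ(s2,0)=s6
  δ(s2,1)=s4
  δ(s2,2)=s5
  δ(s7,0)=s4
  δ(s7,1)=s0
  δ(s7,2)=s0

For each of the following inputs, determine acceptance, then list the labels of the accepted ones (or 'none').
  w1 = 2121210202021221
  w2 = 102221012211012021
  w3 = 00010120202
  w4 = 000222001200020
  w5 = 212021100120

w1:
  start at s4
  read '2': s4 → s2
  read '1': s2 → s4
  read '2': s4 → s2
  read '1': s2 → s4
  read '2': s4 → s2
  read '1': s2 → s4
  read '0': s4 → s4
  read '2': s4 → s2
  read '0': s2 → s6
  read '2': s6 → s7
  read '0': s7 → s4
  read '2': s4 → s2
  read '1': s2 → s4
  read '2': s4 → s2
  read '2': s2 → s5
  read '1': s5 → s0
  end s0, rejected
w2:
  start at s4
  read '1': s4 → s4
  read '0': s4 → s4
  read '2': s4 → s2
  read '2': s2 → s5
  read '2': s5 → s5
  read '1': s5 → s0
  read '0': s0 → s0
  read '1': s0 → s7
  read '2': s7 → s0
  read '2': s0 → s6
  read '1': s6 → s2
  read '1': s2 → s4
  read '0': s4 → s4
  read '1': s4 → s4
  read '2': s4 → s2
  read '0': s2 → s6
  read '2': s6 → s7
  read '1': s7 → s0
  end s0, rejected
w3:
  start at s4
  read '0': s4 → s4
  read '0': s4 → s4
  read '0': s4 → s4
  read '1': s4 → s4
  read '0': s4 → s4
  read '1': s4 → s4
  read '2': s4 → s2
  read '0': s2 → s6
  read '2': s6 → s7
  read '0': s7 → s4
  read '2': s4 → s2
  end s2, accepted
w4:
  start at s4
  read '0': s4 → s4
  read '0': s4 → s4
  read '0': s4 → s4
  read '2': s4 → s2
  read '2': s2 → s5
  read '2': s5 → s5
  read '0': s5 → s0
  read '0': s0 → s0
  read '1': s0 → s7
  read '2': s7 → s0
  read '0': s0 → s0
  read '0': s0 → s0
  read '0': s0 → s0
  read '2': s0 → s6
  read '0': s6 → s4
  end s4, rejected
w5:
  start at s4
  read '2': s4 → s2
  read '1': s2 → s4
  read '2': s4 → s2
  read '0': s2 → s6
  read '2': s6 → s7
  read '1': s7 → s0
  read '1': s0 → s7
  read '0': s7 → s4
  read '0': s4 → s4
  read '1': s4 → s4
  read '2': s4 → s2
  read '0': s2 → s6
  end s6, accepted

w3, w5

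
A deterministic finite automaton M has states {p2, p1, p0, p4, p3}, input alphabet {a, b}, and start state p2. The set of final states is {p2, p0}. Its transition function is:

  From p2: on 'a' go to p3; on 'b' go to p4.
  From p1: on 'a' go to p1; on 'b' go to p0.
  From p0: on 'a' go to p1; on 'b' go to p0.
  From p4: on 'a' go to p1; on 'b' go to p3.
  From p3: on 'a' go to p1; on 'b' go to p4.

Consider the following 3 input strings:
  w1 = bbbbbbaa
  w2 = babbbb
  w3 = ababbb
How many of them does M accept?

2

w1: p2 → p4 → p3 → p4 → p3 → p4 → p3 → p1 → p1  → end p1, rejected
w2: p2 → p4 → p1 → p0 → p0 → p0 → p0  → end p0, accepted
w3: p2 → p3 → p4 → p1 → p0 → p0 → p0  → end p0, accepted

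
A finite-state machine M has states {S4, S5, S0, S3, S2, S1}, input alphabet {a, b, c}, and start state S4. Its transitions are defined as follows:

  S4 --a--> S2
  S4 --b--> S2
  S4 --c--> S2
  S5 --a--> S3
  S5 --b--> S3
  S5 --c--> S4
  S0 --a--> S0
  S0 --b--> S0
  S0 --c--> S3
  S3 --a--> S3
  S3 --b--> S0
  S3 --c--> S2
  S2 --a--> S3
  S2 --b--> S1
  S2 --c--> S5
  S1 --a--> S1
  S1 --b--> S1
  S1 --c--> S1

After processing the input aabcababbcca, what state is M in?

Trace: S4 -a-> S2 -a-> S3 -b-> S0 -c-> S3 -a-> S3 -b-> S0 -a-> S0 -b-> S0 -b-> S0 -c-> S3 -c-> S2 -a-> S3

S3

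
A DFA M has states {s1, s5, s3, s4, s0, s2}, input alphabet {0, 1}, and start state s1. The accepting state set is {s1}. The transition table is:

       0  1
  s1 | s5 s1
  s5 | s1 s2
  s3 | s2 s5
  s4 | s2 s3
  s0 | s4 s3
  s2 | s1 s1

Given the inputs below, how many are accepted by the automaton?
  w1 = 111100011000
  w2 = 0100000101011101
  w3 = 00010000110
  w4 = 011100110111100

w1: s1 → s1 → s1 → s1 → s1 → s5 → s1 → s5 → s2 → s1 → s5 → s1 → s5  → end s5, rejected
w2: s1 → s5 → s2 → s1 → s5 → s1 → s5 → s1 → s1 → s5 → s2 → s1 → s1 → s1 → s1 → s5 → s2  → end s2, rejected
w3: s1 → s5 → s1 → s5 → s2 → s1 → s5 → s1 → s5 → s2 → s1 → s5  → end s5, rejected
w4: s1 → s5 → s2 → s1 → s1 → s5 → s1 → s1 → s1 → s5 → s2 → s1 → s1 → s1 → s5 → s1  → end s1, accepted

1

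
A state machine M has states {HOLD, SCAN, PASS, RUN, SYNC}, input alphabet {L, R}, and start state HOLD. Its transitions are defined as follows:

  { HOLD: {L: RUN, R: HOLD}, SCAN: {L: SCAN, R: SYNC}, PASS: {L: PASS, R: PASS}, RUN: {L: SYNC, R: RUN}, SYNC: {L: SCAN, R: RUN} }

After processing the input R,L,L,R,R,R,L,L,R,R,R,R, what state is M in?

RUN

start at HOLD
read 'R': HOLD → HOLD
read 'L': HOLD → RUN
read 'L': RUN → SYNC
read 'R': SYNC → RUN
read 'R': RUN → RUN
read 'R': RUN → RUN
read 'L': RUN → SYNC
read 'L': SYNC → SCAN
read 'R': SCAN → SYNC
read 'R': SYNC → RUN
read 'R': RUN → RUN
read 'R': RUN → RUN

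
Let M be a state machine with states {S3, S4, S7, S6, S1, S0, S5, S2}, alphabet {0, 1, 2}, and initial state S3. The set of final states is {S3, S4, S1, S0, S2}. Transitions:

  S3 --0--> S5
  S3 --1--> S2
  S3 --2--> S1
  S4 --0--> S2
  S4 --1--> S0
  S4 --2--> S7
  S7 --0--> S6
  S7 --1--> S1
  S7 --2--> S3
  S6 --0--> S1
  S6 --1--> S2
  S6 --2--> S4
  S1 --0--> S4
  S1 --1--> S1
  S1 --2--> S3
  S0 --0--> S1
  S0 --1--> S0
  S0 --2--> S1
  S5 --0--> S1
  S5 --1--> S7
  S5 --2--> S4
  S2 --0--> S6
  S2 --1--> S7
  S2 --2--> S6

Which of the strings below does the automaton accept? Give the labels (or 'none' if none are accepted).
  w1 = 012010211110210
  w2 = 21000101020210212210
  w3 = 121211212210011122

w1:
  start at S3
  read '0': S3 → S5
  read '1': S5 → S7
  read '2': S7 → S3
  read '0': S3 → S5
  read '1': S5 → S7
  read '0': S7 → S6
  read '2': S6 → S4
  read '1': S4 → S0
  read '1': S0 → S0
  read '1': S0 → S0
  read '1': S0 → S0
  read '0': S0 → S1
  read '2': S1 → S3
  read '1': S3 → S2
  read '0': S2 → S6
  end S6, rejected
w2:
  start at S3
  read '2': S3 → S1
  read '1': S1 → S1
  read '0': S1 → S4
  read '0': S4 → S2
  read '0': S2 → S6
  read '1': S6 → S2
  read '0': S2 → S6
  read '1': S6 → S2
  read '0': S2 → S6
  read '2': S6 → S4
  read '0': S4 → S2
  read '2': S2 → S6
  read '1': S6 → S2
  read '0': S2 → S6
  read '2': S6 → S4
  read '1': S4 → S0
  read '2': S0 → S1
  read '2': S1 → S3
  read '1': S3 → S2
  read '0': S2 → S6
  end S6, rejected
w3:
  start at S3
  read '1': S3 → S2
  read '2': S2 → S6
  read '1': S6 → S2
  read '2': S2 → S6
  read '1': S6 → S2
  read '1': S2 → S7
  read '2': S7 → S3
  read '1': S3 → S2
  read '2': S2 → S6
  read '2': S6 → S4
  read '1': S4 → S0
  read '0': S0 → S1
  read '0': S1 → S4
  read '1': S4 → S0
  read '1': S0 → S0
  read '1': S0 → S0
  read '2': S0 → S1
  read '2': S1 → S3
  end S3, accepted

w3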